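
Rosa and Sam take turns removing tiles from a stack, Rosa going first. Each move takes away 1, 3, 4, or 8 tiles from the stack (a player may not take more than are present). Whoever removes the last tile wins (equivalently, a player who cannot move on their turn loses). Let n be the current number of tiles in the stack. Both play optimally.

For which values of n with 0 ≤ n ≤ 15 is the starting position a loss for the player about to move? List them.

0, 2, 7, 9, 14

Build the W/L table. Terminal = L. A non-terminal position is W if it has a move to some L; otherwise it is L.
n=0: no move → L
n=1: →0(L), so W
n=2: →1(W) only, which is W, so L
n=3: →2(L), so W
n=4: →0(L), so W
n=5: →2(L), so W
n=6: →2(L), so W
n=7: →6(W), 4(W), 3(W) — all W, so L
n=8: →7(L), so W
n=9: →8(W), 6(W), 5(W), 1(W) — all W, so L
n=10: →9(L), so W
n=11: →7(L), so W
n=12: →9(L), so W
n=13: →9(L), so W
n=14: →13(W), 11(W), 10(W), 6(W) — all W, so L
n=15: →14(L), so W
Reading off the rows marked L gives the requested list; there are 5 such values of n.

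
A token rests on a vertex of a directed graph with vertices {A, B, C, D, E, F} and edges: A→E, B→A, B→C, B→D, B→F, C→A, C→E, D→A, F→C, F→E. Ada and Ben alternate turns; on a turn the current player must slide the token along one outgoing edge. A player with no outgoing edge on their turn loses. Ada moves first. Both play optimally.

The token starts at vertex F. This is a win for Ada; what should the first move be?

Use the standard recursion: the mover loses at a terminal position; elsewhere, the mover wins exactly when some move hands the opponent an L position.
Every edge goes from a vertex to one that appears earlier in the order E, A, C, F, D, B, so processing vertices in that order labels each vertex after all of its successors.
E: no outgoing edge → L
A: can move to E, which is L ⇒ W
C: can move to E, which is L ⇒ W
F: can move to E, which is L ⇒ W
D: the only move is to A(W), a W ⇒ L
B: can move to D, which is L ⇒ W
From F, the L positions reachable in one move are: E.

Move to E.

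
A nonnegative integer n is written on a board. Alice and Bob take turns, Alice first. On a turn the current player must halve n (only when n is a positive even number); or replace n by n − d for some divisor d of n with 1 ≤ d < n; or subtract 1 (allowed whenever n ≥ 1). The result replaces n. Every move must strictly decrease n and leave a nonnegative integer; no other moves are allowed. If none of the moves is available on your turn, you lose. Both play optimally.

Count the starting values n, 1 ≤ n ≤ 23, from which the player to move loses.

Label each position W (a win for the player to move) or L (a loss). A position with no legal move is L; any other position is W exactly when some move reaches an L, and L when every move reaches a W.
n=0: no move → L
n=1: W (go to 0, an L position)
n=2: L (sole option 1(W) is W)
n=3: W (go to 2, an L position)
n=4: W (go to 2, an L position)
n=5: L (sole option 4(W) is W)
n=6: W (go to 5, an L position)
n=7: L (sole option 6(W) is W)
n=8: W (go to 7, an L position)
n=9: L (options 6(W), 8(W) are all W)
n=10: W (go to 5, an L position)
n=11: L (sole option 10(W) is W)
n=12: W (go to 9, an L position)
n=13: L (sole option 12(W) is W)
n=14: W (go to 7, an L position)
n=15: L (options 10(W), 12(W), 14(W) are all W)
n=16: W (go to 15, an L position)
n=17: L (sole option 16(W) is W)
n=18: W (go to 9, an L position)
n=19: L (sole option 18(W) is W)
n=20: W (go to 15, an L position)
n=21: L (options 14(W), 18(W), 20(W) are all W)
n=22: W (go to 11, an L position)
n=23: L (sole option 22(W) is W)
L entries with 1 ≤ n ≤ 23 (n=0 is outside the asked range and is not counted): n = 2, 5, 7, 9, 11, 13, 15, 17, 19, 21, 23; that makes 11.

11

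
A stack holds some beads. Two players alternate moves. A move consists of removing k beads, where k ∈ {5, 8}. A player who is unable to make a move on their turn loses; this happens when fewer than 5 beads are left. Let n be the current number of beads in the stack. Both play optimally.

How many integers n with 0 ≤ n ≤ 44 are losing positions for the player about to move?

Work bottom-up. With no move the player to move loses. Otherwise the position is W if at least one move leads to an L position for the opponent, and L if every move leads to a W.
n=0: no move → L
n=1: no move → L
n=2: no move → L
n=3: no move → L
n=4: no move → L
n=5: can move to 0, which is L ⇒ W
n=6: can move to 1, which is L ⇒ W
n=7: can move to 2, which is L ⇒ W
n=8: can move to 3, which is L ⇒ W
n=9: can move to 4, which is L ⇒ W
n=10: can move to 2, which is L ⇒ W
n=11: can move to 3, which is L ⇒ W
n=12: can move to 4, which is L ⇒ W
n=13: moves to 8(W), 5(W); every one is W ⇒ L
n=14: moves to 9(W), 6(W); every one is W ⇒ L
n=15: moves to 10(W), 7(W); every one is W ⇒ L
n=16: moves to 11(W), 8(W); every one is W ⇒ L
n=17: moves to 12(W), 9(W); every one is W ⇒ L
n=18: can move to 13, which is L ⇒ W
n=19: can move to 14, which is L ⇒ W
n=20: can move to 15, which is L ⇒ W
n=21: can move to 16, which is L ⇒ W
n=22: can move to 17, which is L ⇒ W
n=23: can move to 15, which is L ⇒ W
n=24: can move to 16, which is L ⇒ W
n=25: can move to 17, which is L ⇒ W
n=26: moves to 21(W), 18(W); every one is W ⇒ L
n=27: moves to 22(W), 19(W); every one is W ⇒ L
n=28: moves to 23(W), 20(W); every one is W ⇒ L
n=29: moves to 24(W), 21(W); every one is W ⇒ L
n=30: moves to 25(W), 22(W); every one is W ⇒ L
n=31: can move to 26, which is L ⇒ W
n=32: can move to 27, which is L ⇒ W
n=33: can move to 28, which is L ⇒ W
n=34: can move to 29, which is L ⇒ W
n=35: can move to 30, which is L ⇒ W
n=36: can move to 28, which is L ⇒ W
n=37: can move to 29, which is L ⇒ W
n=38: can move to 30, which is L ⇒ W
n=39: moves to 34(W), 31(W); every one is W ⇒ L
n=40: moves to 35(W), 32(W); every one is W ⇒ L
n=41: moves to 36(W), 33(W); every one is W ⇒ L
n=42: moves to 37(W), 34(W); every one is W ⇒ L
n=43: moves to 38(W), 35(W); every one is W ⇒ L
n=44: can move to 39, which is L ⇒ W
L entries with 0 ≤ n ≤ 44: n = 0, 1, 2, 3, 4, 13, 14, 15, 16, 17, 26, 27, 28, 29, 30, 39, 40, 41, 42, 43; that makes 20.

20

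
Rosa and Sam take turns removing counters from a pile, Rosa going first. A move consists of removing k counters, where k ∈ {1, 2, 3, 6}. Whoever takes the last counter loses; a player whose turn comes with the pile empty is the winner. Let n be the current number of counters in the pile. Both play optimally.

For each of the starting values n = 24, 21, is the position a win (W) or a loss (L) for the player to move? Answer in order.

24: W, 21: L

Classify positions by backward induction: terminal positions (no move available) are W. From any other position, the mover wins iff some move reaches an L.
n=0: no move; the opponent has just taken the last counter and therefore loses → W
n=1: the only move is to 0(W), a W ⇒ L
n=2: can move to 1, which is L ⇒ W
n=3: can move to 1, which is L ⇒ W
n=4: can move to 1, which is L ⇒ W
n=5: moves to 4(W), 3(W), 2(W); every one is W ⇒ L
n=6: can move to 5, which is L ⇒ W
n=7: can move to 5, which is L ⇒ W
n=8: can move to 5, which is L ⇒ W
n=9: moves to 8(W), 7(W), 6(W), 3(W); every one is W ⇒ L
n=10: can move to 9, which is L ⇒ W
n=11: can move to 9, which is L ⇒ W
n=12: can move to 9, which is L ⇒ W
n=13: moves to 12(W), 11(W), 10(W), 7(W); every one is W ⇒ L
n=14: can move to 13, which is L ⇒ W
n=15: can move to 13, which is L ⇒ W
n=16: can move to 13, which is L ⇒ W
n=17: moves to 16(W), 15(W), 14(W), 11(W); every one is W ⇒ L
n=18: can move to 17, which is L ⇒ W
n=19: can move to 17, which is L ⇒ W
n=20: can move to 17, which is L ⇒ W
n=21: moves to 20(W), 19(W), 18(W), 15(W); every one is W ⇒ L
n=22: can move to 21, which is L ⇒ W
n=23: can move to 21, which is L ⇒ W
n=24: can move to 21, which is L ⇒ W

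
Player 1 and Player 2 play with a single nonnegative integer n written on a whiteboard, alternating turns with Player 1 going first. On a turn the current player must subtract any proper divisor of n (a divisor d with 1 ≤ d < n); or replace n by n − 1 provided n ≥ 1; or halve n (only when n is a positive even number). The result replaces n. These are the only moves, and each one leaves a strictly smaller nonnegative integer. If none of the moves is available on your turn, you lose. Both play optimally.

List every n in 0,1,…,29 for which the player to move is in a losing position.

Compute win/loss labels from the base case upward. A position with no move is L. Any other position is W if it can reach an L in one move, else L.
n=0: no move → L
n=1: reaches L-position 0 → W
n=2: only reaches 1(W), which is W → L
n=3: reaches L-position 2 → W
n=4: reaches L-position 2 → W
n=5: only reaches 4(W), which is W → L
n=6: reaches L-position 5 → W
n=7: only reaches 6(W), which is W → L
n=8: reaches L-position 7 → W
n=9: only reaches 6(W), 8(W), all W → L
n=10: reaches L-position 5 → W
n=11: only reaches 10(W), which is W → L
n=12: reaches L-position 9 → W
n=13: only reaches 12(W), which is W → L
n=14: reaches L-position 7 → W
n=15: only reaches 10(W), 12(W), 14(W), all W → L
n=16: reaches L-position 15 → W
n=17: only reaches 16(W), which is W → L
n=18: reaches L-position 9 → W
n=19: only reaches 18(W), which is W → L
n=20: reaches L-position 15 → W
n=21: only reaches 14(W), 18(W), 20(W), all W → L
n=22: reaches L-position 11 → W
n=23: only reaches 22(W), which is W → L
n=24: reaches L-position 21 → W
n=25: only reaches 20(W), 24(W), all W → L
n=26: reaches L-position 13 → W
n=27: only reaches 18(W), 24(W), 26(W), all W → L
n=28: reaches L-position 21 → W
n=29: only reaches 28(W), which is W → L
The losing starting values of n are exactly the entries labelled L in this table (15 of them).

0, 2, 5, 7, 9, 11, 13, 15, 17, 19, 21, 23, 25, 27, 29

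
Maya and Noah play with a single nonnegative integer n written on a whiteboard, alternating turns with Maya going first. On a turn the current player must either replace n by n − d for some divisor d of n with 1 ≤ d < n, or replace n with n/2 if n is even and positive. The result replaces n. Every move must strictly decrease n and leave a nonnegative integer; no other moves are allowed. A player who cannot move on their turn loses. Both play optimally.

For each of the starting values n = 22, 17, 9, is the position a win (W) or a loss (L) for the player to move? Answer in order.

22: W, 17: L, 9: L

Use the standard recursion: the mover loses at a terminal position; elsewhere, the mover wins exactly when some move hands the opponent an L position.
n=0: no move → L
n=1: no move → L
n=2: can move to 1, which is L ⇒ W
n=3: the only move is to 2(W), a W ⇒ L
n=4: can move to 3, which is L ⇒ W
n=5: the only move is to 4(W), a W ⇒ L
n=6: can move to 3, which is L ⇒ W
n=7: the only move is to 6(W), a W ⇒ L
n=8: can move to 7, which is L ⇒ W
n=9: moves to 6(W), 8(W); every one is W ⇒ L
n=10: can move to 5, which is L ⇒ W
n=11: the only move is to 10(W), a W ⇒ L
n=12: can move to 9, which is L ⇒ W
n=13: the only move is to 12(W), a W ⇒ L
n=14: can move to 7, which is L ⇒ W
n=15: moves to 10(W), 12(W), 14(W); every one is W ⇒ L
n=16: can move to 15, which is L ⇒ W
n=17: the only move is to 16(W), a W ⇒ L
n=18: can move to 9, which is L ⇒ W
n=19: the only move is to 18(W), a W ⇒ L
n=20: can move to 15, which is L ⇒ W
n=21: moves to 14(W), 18(W), 20(W); every one is W ⇒ L
n=22: can move to 11, which is L ⇒ W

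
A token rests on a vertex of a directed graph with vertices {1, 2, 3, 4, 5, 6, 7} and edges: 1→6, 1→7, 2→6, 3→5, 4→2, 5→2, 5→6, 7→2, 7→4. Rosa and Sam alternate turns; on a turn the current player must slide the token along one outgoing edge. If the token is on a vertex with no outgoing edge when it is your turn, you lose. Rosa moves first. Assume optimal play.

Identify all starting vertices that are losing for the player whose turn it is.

Use the standard recursion: the mover loses at a terminal position; elsewhere, the mover wins exactly when some move hands the opponent an L position.
Every edge goes from a vertex to one that appears earlier in the order 6, 2, 4, 5, 7, 1, 3, so processing vertices in that order labels each vertex after all of its successors.
6: no outgoing edge → L
2: W (go to 6, an L position)
4: L (sole option 2(W) is W)
5: W (go to 6, an L position)
7: W (go to 4, an L position)
1: W (go to 6, an L position)
3: L (sole option 5(W) is W)
The losing starting vertices are exactly the entries labelled L in this table (3 of them).

3, 4, 6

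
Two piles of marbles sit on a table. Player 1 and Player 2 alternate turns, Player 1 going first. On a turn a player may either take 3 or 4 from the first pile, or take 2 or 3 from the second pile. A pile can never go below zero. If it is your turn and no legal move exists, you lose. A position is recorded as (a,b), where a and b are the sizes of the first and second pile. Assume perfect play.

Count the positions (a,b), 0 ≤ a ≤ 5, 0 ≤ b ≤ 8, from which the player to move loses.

Classify positions by backward induction: terminal positions (no move available) are L. From any other position, the mover wins iff some move reaches an L.
Every move lowers a or b (never raises either), so fill the grid row by row in increasing a, and left to right within a row: each cell's successors are then already labelled.
      b=0  b=1  b=2  b=3  b=4  b=5  b=6  b=7  b=8
a=0:    L    L    W    W    W    L    L    W    W
a=1:    L    L    W    W    W    L    L    W    W
a=2:    L    L    W    W    W    L    L    W    W
a=3:    W    W    L    L    W    W    W    L    L
a=4:    W    W    L    L    W    W    W    L    L
a=5:    W    W    L    L    W    W    W    L    L
Cells with no legal move (terminal, hence L): (0,0), (0,1), (1,0), (1,1), (2,0), (2,1).
The remaining L cells, each justified by listing all of its moves:
(0,5): only reaches (0,3)(W), (0,2)(W), all W → L
(0,6): only reaches (0,4)(W), (0,3)(W), all W → L
(1,5): only reaches (1,3)(W), (1,2)(W), all W → L
(1,6): only reaches (1,4)(W), (1,3)(W), all W → L
(2,5): only reaches (2,3)(W), (2,2)(W), all W → L
(2,6): only reaches (2,4)(W), (2,3)(W), all W → L
(3,2): only reaches (0,2)(W), (3,0)(W), all W → L
(3,3): only reaches (0,3)(W), (3,1)(W), (3,0)(W), all W → L
(3,7): only reaches (0,7)(W), (3,5)(W), (3,4)(W), all W → L
(3,8): only reaches (0,8)(W), (3,6)(W), (3,5)(W), all W → L
(4,2): only reaches (1,2)(W), (0,2)(W), (4,0)(W), all W → L
(4,3): only reaches (1,3)(W), (0,3)(W), (4,1)(W), (4,0)(W), all W → L
(4,7): only reaches (1,7)(W), (0,7)(W), (4,5)(W), (4,4)(W), all W → L
(4,8): only reaches (1,8)(W), (0,8)(W), (4,6)(W), (4,5)(W), all W → L
(5,2): only reaches (2,2)(W), (1,2)(W), (5,0)(W), all W → L
(5,3): only reaches (2,3)(W), (1,3)(W), (5,1)(W), (5,0)(W), all W → L
(5,7): only reaches (2,7)(W), (1,7)(W), (5,5)(W), (5,4)(W), all W → L
(5,8): only reaches (2,8)(W), (1,8)(W), (5,6)(W), (5,5)(W), all W → L
Every other cell has at least one move into one of the L cells above, so it is W.
L cells per row: a=0: 4, a=1: 4, a=2: 4, a=3: 4, a=4: 4, a=5: 4; total 24.

24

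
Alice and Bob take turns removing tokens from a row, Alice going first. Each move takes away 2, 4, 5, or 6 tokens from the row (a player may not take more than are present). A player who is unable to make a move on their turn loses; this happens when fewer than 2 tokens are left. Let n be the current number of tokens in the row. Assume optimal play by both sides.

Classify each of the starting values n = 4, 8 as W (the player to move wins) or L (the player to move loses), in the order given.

Compute win/loss labels from the base case upward. A position with no move is L. Any other position is W if it can reach an L in one move, else L.
n=0: no move → L
n=1: no move → L
n=2: can move to 0, which is L ⇒ W
n=3: can move to 1, which is L ⇒ W
n=4: can move to 0, which is L ⇒ W
n=5: can move to 1, which is L ⇒ W
n=6: can move to 1, which is L ⇒ W
n=7: can move to 1, which is L ⇒ W
n=8: moves to 6(W), 4(W), 3(W), 2(W); every one is W ⇒ L

4: W, 8: L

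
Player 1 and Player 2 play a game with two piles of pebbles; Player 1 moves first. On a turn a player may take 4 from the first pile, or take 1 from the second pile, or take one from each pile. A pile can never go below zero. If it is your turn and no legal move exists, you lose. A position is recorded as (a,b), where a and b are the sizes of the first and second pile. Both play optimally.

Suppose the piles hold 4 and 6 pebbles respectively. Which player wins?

Player 1 wins.

Positions with no move are L. A position that does have a move is losing for the player to move precisely when every available move leads to a winning position for the opponent. Fill in the labels:
No move ever increases a pile, so every position that can arise here has a ≤ 4 and b ≤ 6; it is enough to label the cells with 0 ≤ a ≤ 4 and 0 ≤ b ≤ 6.
Every move lowers a or b (never raises either), so fill the grid row by row in increasing a, and left to right within a row: each cell's successors are then already labelled.
      b=0  b=1  b=2  b=3  b=4  b=5  b=6
a=0:    L    W    L    W    L    W    L
a=1:    L    W    L    W    L    W    L
a=2:    L    W    L    W    L    W    L
a=3:    L    W    L    W    L    W    L
a=4:    W    W    W    W    W    W    W
Cells with no legal move (terminal, hence L): (0,0), (1,0), (2,0), (3,0).
The remaining L cells, each justified by listing all of its moves:
(0,2): L (sole option (0,1)(W) is W)
(0,4): L (sole option (0,3)(W) is W)
(0,6): L (sole option (0,5)(W) is W)
(1,2): L (options (1,1)(W), (0,1)(W) are all W)
(1,4): L (options (1,3)(W), (0,3)(W) are all W)
(1,6): L (options (1,5)(W), (0,5)(W) are all W)
(2,2): L (options (2,1)(W), (1,1)(W) are all W)
(2,4): L (options (2,3)(W), (1,3)(W) are all W)
(2,6): L (options (2,5)(W), (1,5)(W) are all W)
(3,2): L (options (3,1)(W), (2,1)(W) are all W)
(3,4): L (options (3,3)(W), (2,3)(W) are all W)
(3,6): L (options (3,5)(W), (2,5)(W) are all W)
Every other cell has at least one move into one of the L cells above, so it is W.
From (4,6) Player 1 can move to (0,6), reaching an L position.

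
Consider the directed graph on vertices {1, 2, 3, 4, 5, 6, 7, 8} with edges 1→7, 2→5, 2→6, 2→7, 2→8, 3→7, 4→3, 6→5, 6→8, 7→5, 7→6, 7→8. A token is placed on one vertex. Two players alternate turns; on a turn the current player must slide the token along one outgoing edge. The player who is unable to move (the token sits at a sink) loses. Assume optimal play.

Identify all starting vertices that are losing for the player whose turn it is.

1, 3, 5, 8

Positions with no move are L. A position that does have a move is losing for the player to move precisely when every available move leads to a winning position for the opponent. Fill in the labels:
Every edge goes from a vertex to one that appears earlier in the order 8, 5, 6, 7, 2, 1, 3, 4, so processing vertices in that order labels each vertex after all of its successors.
8: no outgoing edge → L
5: no outgoing edge → L
6: →5(L), so W
7: →5(L), so W
2: →5(L), so W
1: →7(W) only, which is W, so L
3: →7(W) only, which is W, so L
4: →3(L), so W
The losing starting vertices are exactly the entries labelled L in this table (4 of them).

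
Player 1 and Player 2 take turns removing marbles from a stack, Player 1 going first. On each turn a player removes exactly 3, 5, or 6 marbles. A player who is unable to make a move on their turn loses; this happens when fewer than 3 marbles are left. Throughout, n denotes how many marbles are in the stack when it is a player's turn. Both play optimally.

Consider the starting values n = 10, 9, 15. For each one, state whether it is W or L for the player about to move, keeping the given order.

Build the W/L table. Terminal = L. A non-terminal position is W if it has a move to some L; otherwise it is L.
n=0: no move → L
n=1: no move → L
n=2: no move → L
n=3: W (go to 0, an L position)
n=4: W (go to 1, an L position)
n=5: W (go to 2, an L position)
n=6: W (go to 1, an L position)
n=7: W (go to 2, an L position)
n=8: W (go to 2, an L position)
n=9: L (options 6(W), 4(W), 3(W) are all W)
n=10: L (options 7(W), 5(W), 4(W) are all W)
n=11: L (options 8(W), 6(W), 5(W) are all W)
n=12: W (go to 9, an L position)
n=13: W (go to 10, an L position)
n=14: W (go to 11, an L position)
n=15: W (go to 10, an L position)

10: L, 9: L, 15: W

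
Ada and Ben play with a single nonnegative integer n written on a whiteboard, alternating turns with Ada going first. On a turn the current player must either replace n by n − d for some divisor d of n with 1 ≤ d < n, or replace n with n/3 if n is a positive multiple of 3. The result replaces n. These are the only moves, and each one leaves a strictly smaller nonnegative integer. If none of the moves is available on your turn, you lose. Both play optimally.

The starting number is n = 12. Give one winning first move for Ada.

Move to 4.

Label each position W (a win for the player to move) or L (a loss). A position with no legal move is L; any other position is W exactly when some move reaches an L, and L when every move reaches a W.
n=0: no move → L
n=1: no move → L
n=2: reaches L-position 1 → W
n=3: reaches L-position 1 → W
n=4: only reaches 2(W), 3(W), all W → L
n=5: reaches L-position 4 → W
n=6: reaches L-position 4 → W
n=7: only reaches 6(W), which is W → L
n=8: reaches L-position 4 → W
n=9: only reaches 3(W), 6(W), 8(W), all W → L
n=10: reaches L-position 9 → W
n=11: only reaches 10(W), which is W → L
n=12: reaches L-position 4 → W
From 12, the L positions reachable in one move are: 4, 9, 11. Any move reaching one of these is winning.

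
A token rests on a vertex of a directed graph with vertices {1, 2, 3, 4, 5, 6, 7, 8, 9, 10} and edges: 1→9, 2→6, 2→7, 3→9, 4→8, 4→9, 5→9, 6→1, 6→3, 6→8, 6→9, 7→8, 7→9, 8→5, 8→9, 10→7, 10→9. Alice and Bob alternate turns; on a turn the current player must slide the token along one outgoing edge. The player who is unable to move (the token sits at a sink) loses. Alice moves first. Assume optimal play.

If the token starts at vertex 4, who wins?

Alice wins.

Classify positions by backward induction: terminal positions (no move available) are L. From any other position, the mover wins iff some move reaches an L.
Every edge goes from a vertex to one that appears earlier in the order 9, 5, 8, 1, 3, 6, 7, 4, 2, 10, so processing vertices in that order labels each vertex after all of its successors.
9: no outgoing edge → L
5: →9(L), so W
8: →9(L), so W
1: →9(L), so W
3: →9(L), so W
6: →9(L), so W
7: →9(L), so W
4: →9(L), so W
2: →7(W), 6(W) — all W, so L
10: →9(L), so W
The starting position 4 is W: Alice should move to 9, handing over an L position.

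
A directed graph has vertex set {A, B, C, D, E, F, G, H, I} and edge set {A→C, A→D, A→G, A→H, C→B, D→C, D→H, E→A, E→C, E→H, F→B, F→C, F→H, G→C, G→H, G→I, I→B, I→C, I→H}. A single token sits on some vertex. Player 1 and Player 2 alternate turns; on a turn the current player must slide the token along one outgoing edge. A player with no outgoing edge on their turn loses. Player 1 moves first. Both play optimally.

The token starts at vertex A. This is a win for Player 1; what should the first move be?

Move to H.

Positions with no move are L. A position that does have a move is losing for the player to move precisely when every available move leads to a winning position for the opponent. Fill in the labels:
Every edge goes from a vertex to one that appears earlier in the order H, B, C, I, D, F, G, A, E, so processing vertices in that order labels each vertex after all of its successors.
H: no outgoing edge → L
B: no outgoing edge → L
C: W (go to B, an L position)
I: W (go to B, an L position)
D: W (go to H, an L position)
F: W (go to B, an L position)
G: W (go to H, an L position)
A: W (go to H, an L position)
E: W (go to H, an L position)
From A, the L positions reachable in one move are: H.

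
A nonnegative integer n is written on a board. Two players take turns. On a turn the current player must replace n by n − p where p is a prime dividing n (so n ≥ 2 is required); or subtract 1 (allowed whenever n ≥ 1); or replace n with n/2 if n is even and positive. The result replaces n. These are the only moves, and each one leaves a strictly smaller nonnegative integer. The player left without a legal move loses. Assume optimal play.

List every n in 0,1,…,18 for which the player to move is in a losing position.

Label each position W (a win for the player to move) or L (a loss). A position with no legal move is L; any other position is W exactly when some move reaches an L, and L when every move reaches a W.
n=0: no move → L
n=1: reaches L-position 0 → W
n=2: reaches L-position 0 → W
n=3: reaches L-position 0 → W
n=4: only reaches 2(W), 3(W), all W → L
n=5: reaches L-position 0 → W
n=6: reaches L-position 4 → W
n=7: reaches L-position 0 → W
n=8: reaches L-position 4 → W
n=9: only reaches 6(W), 8(W), all W → L
n=10: reaches L-position 9 → W
n=11: reaches L-position 0 → W
n=12: reaches L-position 9 → W
n=13: reaches L-position 0 → W
n=14: only reaches 7(W), 12(W), 13(W), all W → L
n=15: reaches L-position 14 → W
n=16: reaches L-position 14 → W
n=17: reaches L-position 0 → W
n=18: reaches L-position 9 → W
Reading off the rows marked L gives the requested list; there are 4 such values of n.

0, 4, 9, 14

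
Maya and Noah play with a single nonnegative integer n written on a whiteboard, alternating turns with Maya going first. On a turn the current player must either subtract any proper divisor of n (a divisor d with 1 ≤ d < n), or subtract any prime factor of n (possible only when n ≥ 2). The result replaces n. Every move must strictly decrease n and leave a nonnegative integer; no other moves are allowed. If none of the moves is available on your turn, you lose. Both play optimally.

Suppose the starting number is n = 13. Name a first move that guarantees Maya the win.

Work bottom-up. With no move the player to move loses. Otherwise the position is W if at least one move leads to an L position for the opponent, and L if every move leads to a W.
n=0: no move → L
n=1: no move → L
n=2: reaches L-position 0 → W
n=3: reaches L-position 0 → W
n=4: only reaches 2(W), 3(W), all W → L
n=5: reaches L-position 0 → W
n=6: reaches L-position 4 → W
n=7: reaches L-position 0 → W
n=8: reaches L-position 4 → W
n=9: only reaches 6(W), 8(W), all W → L
n=10: reaches L-position 9 → W
n=11: reaches L-position 0 → W
n=12: reaches L-position 9 → W
n=13: reaches L-position 0 → W
From 13, the L positions reachable in one move are: 0.

Move to 0.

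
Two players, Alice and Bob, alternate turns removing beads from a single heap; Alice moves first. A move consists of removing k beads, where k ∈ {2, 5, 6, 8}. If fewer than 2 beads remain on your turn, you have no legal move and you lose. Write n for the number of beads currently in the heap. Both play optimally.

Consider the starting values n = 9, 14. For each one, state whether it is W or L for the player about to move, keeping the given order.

Label each position W (a win for the player to move) or L (a loss). A position with no legal move is L; any other position is W exactly when some move reaches an L, and L when every move reaches a W.
n=0: no move → L
n=1: no move → L
n=2: can move to 0, which is L ⇒ W
n=3: can move to 1, which is L ⇒ W
n=4: the only move is to 2(W), a W ⇒ L
n=5: can move to 0, which is L ⇒ W
n=6: can move to 4, which is L ⇒ W
n=7: can move to 1, which is L ⇒ W
n=8: can move to 0, which is L ⇒ W
n=9: can move to 4, which is L ⇒ W
n=10: can move to 4, which is L ⇒ W
n=11: moves to 9(W), 6(W), 5(W), 3(W); every one is W ⇒ L
n=12: can move to 4, which is L ⇒ W
n=13: can move to 11, which is L ⇒ W
n=14: moves to 12(W), 9(W), 8(W), 6(W); every one is W ⇒ L

9: W, 14: L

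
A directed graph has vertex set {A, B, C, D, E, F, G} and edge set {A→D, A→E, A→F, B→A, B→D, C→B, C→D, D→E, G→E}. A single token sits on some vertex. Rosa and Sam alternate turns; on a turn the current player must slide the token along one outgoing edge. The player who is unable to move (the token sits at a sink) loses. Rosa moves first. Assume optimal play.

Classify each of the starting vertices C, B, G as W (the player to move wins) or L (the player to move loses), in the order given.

Work bottom-up. With no move the player to move loses. Otherwise the position is W if at least one move leads to an L position for the opponent, and L if every move leads to a W.
Every edge goes from a vertex to one that appears earlier in the order F, E, D, A, B, C, G, so processing vertices in that order labels each vertex after all of its successors.
F: no outgoing edge → L
E: no outgoing edge → L
D: reaches L-position E → W
A: reaches L-position E → W
B: only reaches A(W), D(W), all W → L
C: reaches L-position B → W
G: reaches L-position E → W

C: W, B: L, G: W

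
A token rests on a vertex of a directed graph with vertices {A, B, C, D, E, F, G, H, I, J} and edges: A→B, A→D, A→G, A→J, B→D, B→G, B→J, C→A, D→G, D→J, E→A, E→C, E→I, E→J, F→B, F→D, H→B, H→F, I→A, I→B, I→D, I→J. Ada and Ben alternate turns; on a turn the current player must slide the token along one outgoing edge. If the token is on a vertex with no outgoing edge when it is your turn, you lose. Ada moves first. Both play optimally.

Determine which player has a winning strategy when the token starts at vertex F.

Ben wins.

Work bottom-up. With no move the player to move loses. Otherwise the position is W if at least one move leads to an L position for the opponent, and L if every move leads to a W.
Every edge goes from a vertex to one that appears earlier in the order J, G, D, B, A, I, C, E, F, H, so processing vertices in that order labels each vertex after all of its successors.
J: no outgoing edge → L
G: no outgoing edge → L
D: W (go to G, an L position)
B: W (go to G, an L position)
A: W (go to G, an L position)
I: W (go to J, an L position)
C: L (sole option A(W) is W)
E: W (go to C, an L position)
F: L (options B(W), D(W) are all W)
H: W (go to F, an L position)
The starting position F is L: whatever Ada does, the opponent receives a W position.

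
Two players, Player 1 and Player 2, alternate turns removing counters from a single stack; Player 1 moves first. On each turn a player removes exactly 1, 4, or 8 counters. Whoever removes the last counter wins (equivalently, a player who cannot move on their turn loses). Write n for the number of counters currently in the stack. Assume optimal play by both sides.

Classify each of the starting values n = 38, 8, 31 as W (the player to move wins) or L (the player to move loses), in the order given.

38: L, 8: W, 31: L

Label each position W (a win for the player to move) or L (a loss). A position with no legal move is L; any other position is W exactly when some move reaches an L, and L when every move reaches a W.
n=0: no move → L
n=1: →0(L), so W
n=2: →1(W) only, which is W, so L
n=3: →2(L), so W
n=4: →0(L), so W
n=5: →4(W), 1(W) — all W, so L
n=6: →5(L), so W
n=7: →6(W), 3(W) — all W, so L
n=8: →7(L), so W
n=9: →5(L), so W
n=10: →2(L), so W
n=11: →7(L), so W
n=12: →11(W), 8(W), 4(W) — all W, so L
n=13: →12(L), so W
n=14: →13(W), 10(W), 6(W) — all W, so L
n=15: →14(L), so W
n=16: →12(L), so W
n=17: →16(W), 13(W), 9(W) — all W, so L
n=18: →17(L), so W
n=19: →18(W), 15(W), 11(W) — all W, so L
n=20: →19(L), so W
n=21: →17(L), so W
n=22: →14(L), so W
n=23: →19(L), so W
n=24: →23(W), 20(W), 16(W) — all W, so L
n=25: →24(L), so W
n=26: →25(W), 22(W), 18(W) — all W, so L
n=27: →26(L), so W
n=28: →24(L), so W
n=29: →28(W), 25(W), 21(W) — all W, so L
n=30: →29(L), so W
n=31: →30(W), 27(W), 23(W) — all W, so L
n=32: →31(L), so W
n=33: →29(L), so W
n=34: →26(L), so W
n=35: →31(L), so W
n=36: →35(W), 32(W), 28(W) — all W, so L
n=37: →36(L), so W
n=38: →37(W), 34(W), 30(W) — all W, so L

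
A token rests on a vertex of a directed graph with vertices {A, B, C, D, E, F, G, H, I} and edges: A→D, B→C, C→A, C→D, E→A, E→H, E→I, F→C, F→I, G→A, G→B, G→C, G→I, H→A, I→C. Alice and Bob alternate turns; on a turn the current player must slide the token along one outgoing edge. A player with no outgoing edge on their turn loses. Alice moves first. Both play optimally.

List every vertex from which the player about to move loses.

B, D, H, I

Positions with no move are L. A position that does have a move is losing for the player to move precisely when every available move leads to a winning position for the opponent. Fill in the labels:
Every edge goes from a vertex to one that appears earlier in the order D, A, C, I, B, H, E, F, G, so processing vertices in that order labels each vertex after all of its successors.
D: no outgoing edge → L
A: can move to D, which is L ⇒ W
C: can move to D, which is L ⇒ W
I: the only move is to C(W), a W ⇒ L
B: the only move is to C(W), a W ⇒ L
H: the only move is to A(W), a W ⇒ L
E: can move to H, which is L ⇒ W
F: can move to I, which is L ⇒ W
G: can move to B, which is L ⇒ W
Reading off the rows marked L gives the requested list; there are 4 such vertices.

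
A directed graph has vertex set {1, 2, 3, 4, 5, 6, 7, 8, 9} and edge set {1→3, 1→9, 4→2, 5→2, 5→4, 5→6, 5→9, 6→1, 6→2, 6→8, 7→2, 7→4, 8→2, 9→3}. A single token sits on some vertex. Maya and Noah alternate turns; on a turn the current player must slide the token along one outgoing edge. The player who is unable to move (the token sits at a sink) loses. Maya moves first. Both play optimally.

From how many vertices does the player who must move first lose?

Compute win/loss labels from the base case upward. A position with no move is L. Any other position is W if it can reach an L in one move, else L.
Every edge goes from a vertex to one that appears earlier in the order 3, 2, 8, 9, 4, 1, 6, 5, 7, so processing vertices in that order labels each vertex after all of its successors.
3: no outgoing edge → L
2: no outgoing edge → L
8: →2(L), so W
9: →3(L), so W
4: →2(L), so W
1: →3(L), so W
6: →2(L), so W
5: →2(L), so W
7: →2(L), so W
The L vertices are 2, 3; that is 2 in all.

2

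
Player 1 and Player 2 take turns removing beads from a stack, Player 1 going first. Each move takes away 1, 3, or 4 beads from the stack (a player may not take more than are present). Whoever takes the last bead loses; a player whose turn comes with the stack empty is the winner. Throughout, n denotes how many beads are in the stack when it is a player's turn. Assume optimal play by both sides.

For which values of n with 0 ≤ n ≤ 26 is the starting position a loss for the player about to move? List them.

Build the W/L table. Terminal = W. A non-terminal position is W if it has a move to some L; otherwise it is L.
n=0: no move; the opponent has just taken the last bead and therefore loses → W
n=1: only reaches 0(W), which is W → L
n=2: reaches L-position 1 → W
n=3: only reaches 2(W), 0(W), all W → L
n=4: reaches L-position 3 → W
n=5: reaches L-position 1 → W
n=6: reaches L-position 3 → W
n=7: reaches L-position 3 → W
n=8: only reaches 7(W), 5(W), 4(W), all W → L
n=9: reaches L-position 8 → W
n=10: only reaches 9(W), 7(W), 6(W), all W → L
n=11: reaches L-position 10 → W
n=12: reaches L-position 8 → W
n=13: reaches L-position 10 → W
n=14: reaches L-position 10 → W
n=15: only reaches 14(W), 12(W), 11(W), all W → L
n=16: reaches L-position 15 → W
n=17: only reaches 16(W), 14(W), 13(W), all W → L
n=18: reaches L-position 17 → W
n=19: reaches L-position 15 → W
n=20: reaches L-position 17 → W
n=21: reaches L-position 17 → W
n=22: only reaches 21(W), 19(W), 18(W), all W → L
n=23: reaches L-position 22 → W
n=24: only reaches 23(W), 21(W), 20(W), all W → L
n=25: reaches L-position 24 → W
n=26: reaches L-position 22 → W
The losing starting values of n are exactly the entries labelled L in this table (8 of them).

1, 3, 8, 10, 15, 17, 22, 24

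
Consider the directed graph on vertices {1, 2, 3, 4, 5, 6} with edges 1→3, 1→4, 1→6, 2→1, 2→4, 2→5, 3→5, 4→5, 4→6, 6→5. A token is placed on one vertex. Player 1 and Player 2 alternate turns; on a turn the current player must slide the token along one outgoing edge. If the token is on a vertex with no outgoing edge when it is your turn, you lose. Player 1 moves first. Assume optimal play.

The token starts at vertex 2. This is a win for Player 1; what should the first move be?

Move to 1.

Build the W/L table. Terminal = L. A non-terminal position is W if it has a move to some L; otherwise it is L.
Every edge goes from a vertex to one that appears earlier in the order 5, 6, 4, 3, 1, 2, so processing vertices in that order labels each vertex after all of its successors.
5: no outgoing edge → L
6: W (go to 5, an L position)
4: W (go to 5, an L position)
3: W (go to 5, an L position)
1: L (options 3(W), 4(W), 6(W) are all W)
2: W (go to 1, an L position)
From 2, the L positions reachable in one move are: 1, 5. Any move reaching one of these is winning.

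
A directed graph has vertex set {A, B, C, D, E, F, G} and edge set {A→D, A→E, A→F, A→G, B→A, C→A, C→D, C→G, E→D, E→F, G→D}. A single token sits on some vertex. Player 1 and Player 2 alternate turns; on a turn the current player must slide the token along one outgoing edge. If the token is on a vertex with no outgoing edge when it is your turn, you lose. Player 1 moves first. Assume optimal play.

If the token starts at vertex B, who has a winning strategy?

Player 2 wins.

Label each position W (a win for the player to move) or L (a loss). A position with no legal move is L; any other position is W exactly when some move reaches an L, and L when every move reaches a W.
Every edge goes from a vertex to one that appears earlier in the order F, D, G, E, A, B, C, so processing vertices in that order labels each vertex after all of its successors.
F: no outgoing edge → L
D: no outgoing edge → L
G: can move to D, which is L ⇒ W
E: can move to D, which is L ⇒ W
A: can move to D, which is L ⇒ W
B: the only move is to A(W), a W ⇒ L
C: can move to D, which is L ⇒ W
Every move from B reaches a W position, so the mover loses.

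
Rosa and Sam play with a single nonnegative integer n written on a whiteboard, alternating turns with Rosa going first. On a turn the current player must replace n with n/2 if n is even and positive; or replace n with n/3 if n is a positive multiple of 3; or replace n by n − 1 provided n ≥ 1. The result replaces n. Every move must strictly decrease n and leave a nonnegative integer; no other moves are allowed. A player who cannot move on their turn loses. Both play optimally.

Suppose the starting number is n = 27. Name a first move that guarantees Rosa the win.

Use the standard recursion: the mover loses at a terminal position; elsewhere, the mover wins exactly when some move hands the opponent an L position.
n=0: no move → L
n=1: W (go to 0, an L position)
n=2: L (sole option 1(W) is W)
n=3: W (go to 2, an L position)
n=4: W (go to 2, an L position)
n=5: L (sole option 4(W) is W)
n=6: W (go to 2, an L position)
n=7: L (sole option 6(W) is W)
n=8: W (go to 7, an L position)
n=9: L (options 3(W), 8(W) are all W)
n=10: W (go to 5, an L position)
n=11: L (sole option 10(W) is W)
n=12: W (go to 11, an L position)
n=13: L (sole option 12(W) is W)
n=14: W (go to 7, an L position)
n=15: W (go to 5, an L position)
n=16: L (options 8(W), 15(W) are all W)
n=17: W (go to 16, an L position)
n=18: W (go to 9, an L position)
n=19: L (sole option 18(W) is W)
n=20: W (go to 19, an L position)
n=21: W (go to 7, an L position)
n=22: W (go to 11, an L position)
n=23: L (sole option 22(W) is W)
n=24: W (go to 23, an L position)
n=25: L (sole option 24(W) is W)
n=26: W (go to 13, an L position)
n=27: W (go to 9, an L position)
From 27, the L positions reachable in one move are: 9.

Move to 9.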